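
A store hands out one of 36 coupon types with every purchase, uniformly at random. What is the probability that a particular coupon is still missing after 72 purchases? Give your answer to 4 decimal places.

0.1316

Each purchase misses the fixed coupon with probability (36-1)/36 = 35/36, independently.
P(still missing after 72) = (35/36)^72 = 0.13156.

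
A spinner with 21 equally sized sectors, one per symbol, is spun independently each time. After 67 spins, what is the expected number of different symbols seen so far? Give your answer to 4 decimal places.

For each symbol, P(seen in 67 spins) = 1 - (20/21)^67 = 0.96195.
By linearity of expectation, E[distinct seen] = 21·(1 - (20/21)^67) = 20.20102.

20.2010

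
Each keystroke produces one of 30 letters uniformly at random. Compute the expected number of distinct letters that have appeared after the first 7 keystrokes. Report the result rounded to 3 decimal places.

For each letter, P(seen in 7 keystrokes) = 1 - (29/30)^7 = 0.2113.
By linearity of expectation, E[distinct seen] = 30·(1 - (29/30)^7) = 6.3376.

6.338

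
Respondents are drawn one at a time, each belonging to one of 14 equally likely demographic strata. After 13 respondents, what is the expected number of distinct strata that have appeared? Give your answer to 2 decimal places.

8.66

For each stratum, P(seen in 13 respondents) = 1 - (13/14)^13 = 0.618.
By linearity of expectation, E[distinct seen] = 14·(1 - (13/14)^13) = 8.658.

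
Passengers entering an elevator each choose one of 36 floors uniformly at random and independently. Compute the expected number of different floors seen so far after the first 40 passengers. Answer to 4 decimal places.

24.3339

For each floor, P(seen in 40 passengers) = 1 - (35/36)^40 = 0.67594.
By linearity of expectation, E[distinct seen] = 36·(1 - (35/36)^40) = 24.33394.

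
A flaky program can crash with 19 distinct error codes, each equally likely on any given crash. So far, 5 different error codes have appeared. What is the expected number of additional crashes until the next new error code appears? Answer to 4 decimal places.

1.3571

Each crash yields a new error code with probability (19-5)/19 = 14/19, so the wait is geometric with mean 19/14.
E = 19/14 = 1.35714.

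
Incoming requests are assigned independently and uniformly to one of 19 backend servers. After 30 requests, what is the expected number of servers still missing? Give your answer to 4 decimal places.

3.7525

For each server, P(unseen after 30) = (18/19)^30 = 0.19750.
By linearity of expectation, E[unseen] = 19·(18/19)^30 = 3.75250.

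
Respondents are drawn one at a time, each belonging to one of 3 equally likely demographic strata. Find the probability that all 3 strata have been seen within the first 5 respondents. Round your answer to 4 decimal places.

By inclusion–exclusion over which strata are missing,
P(all seen) = Σ_{j=0}^{3} (-1)^j C(3,j)((3-j)/3)^5
= 1.00000 - 0.39506 + 0.01235 - 0.00000
= 0.61728.

0.6173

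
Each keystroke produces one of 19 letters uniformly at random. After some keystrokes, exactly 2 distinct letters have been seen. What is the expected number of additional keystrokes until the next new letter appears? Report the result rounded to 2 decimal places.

The number of keystrokes until the next new letter is geometric with success probability 17/19, so its mean is 19/17.
E = 19/17 = 1.118.

1.12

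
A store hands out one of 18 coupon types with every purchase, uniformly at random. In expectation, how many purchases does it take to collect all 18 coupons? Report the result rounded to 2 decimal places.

The wait to go from k to k+1 distinct coupons is geometric with mean 18/(18-k).
E[T] = 18/18 + 18/17 + 18/16 + ... + 18/2 + 18/1 = 18·H_{18}.
H_{18} = 3.495, so E[T] = 62.912.

62.91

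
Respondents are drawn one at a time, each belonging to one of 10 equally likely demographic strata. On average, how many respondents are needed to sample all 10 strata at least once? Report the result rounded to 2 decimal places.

29.29

After k distinct strata have appeared, the next respondent gives a new one with probability (10-k)/10, so the expected wait for the (k+1)-th is 10/(10-k).
E[T] = 10/10 + 10/9 + 10/8 + ... + 10/2 + 10/1 = 10·H_{10}.
H_{10} = 2.929, so E[T] = 29.290.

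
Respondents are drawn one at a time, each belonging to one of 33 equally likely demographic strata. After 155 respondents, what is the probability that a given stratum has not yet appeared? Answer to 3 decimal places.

Each respondent misses the fixed stratum with probability (33-1)/33 = 32/33, independently.
P(still missing after 155) = (32/33)^155 = 0.0085.

0.008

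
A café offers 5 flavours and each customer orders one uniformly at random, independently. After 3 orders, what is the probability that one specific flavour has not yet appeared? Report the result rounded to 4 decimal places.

0.5120

On each order the fixed flavour fails to appear with probability 4/5.
P(still missing after 3) = (4/5)^3 = 0.51200.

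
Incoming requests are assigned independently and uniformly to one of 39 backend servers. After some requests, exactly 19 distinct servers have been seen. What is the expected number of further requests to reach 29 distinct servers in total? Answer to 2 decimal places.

From k distinct to k+1 distinct takes on average 39/(39-k) requests.
Sum over k = 19,...,28: E = 39/20 + 39/19 + 39/18 + ... + 39/12 + 39/11 = 26.082.

26.08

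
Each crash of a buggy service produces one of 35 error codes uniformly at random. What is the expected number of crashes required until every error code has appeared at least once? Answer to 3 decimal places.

The wait to go from k to k+1 distinct error codes is geometric with mean 35/(35-k).
E[T] = 35/35 + 35/34 + 35/33 + ... + 35/2 + 35/1 = 35·H_{35}.
H_{35} = 4.1468, so E[T] = 145.1373.

145.137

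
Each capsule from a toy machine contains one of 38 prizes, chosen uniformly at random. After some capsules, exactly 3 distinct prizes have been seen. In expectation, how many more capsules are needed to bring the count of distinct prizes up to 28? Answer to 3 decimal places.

The wait to go from k to k+1 distinct prizes is geometric with mean 38/(38-k).
Sum over k = 3,...,27: E = 38/35 + 38/34 + 38/33 + ... + 38/12 + 38/11 = 46.2769.

46.277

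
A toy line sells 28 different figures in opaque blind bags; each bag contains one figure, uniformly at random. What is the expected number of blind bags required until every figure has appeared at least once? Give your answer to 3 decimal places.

109.961

Split into phases: going from k distinct to k+1 distinct takes on average 28/(28-k) blind bags.
E[T] = 28/28 + 28/27 + 28/26 + ... + 28/2 + 28/1 = 28·H_{28}.
H_{28} = 3.9272, so E[T] = 109.9608.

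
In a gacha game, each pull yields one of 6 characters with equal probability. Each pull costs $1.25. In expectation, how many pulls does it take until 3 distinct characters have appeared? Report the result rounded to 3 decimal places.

3.700

Going from k to k+1 distinct takes a geometric number of pulls with mean 6/(6-k).
Sum over k = 0,...,2: E = 6/6 + 6/5 + 6/4 = 3.7000.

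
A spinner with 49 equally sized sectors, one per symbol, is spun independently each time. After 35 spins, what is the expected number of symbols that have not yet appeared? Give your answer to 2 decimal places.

For each symbol, P(unseen after 35) = (48/49)^35 = 0.486.
By linearity of expectation, E[unseen] = 49·(48/49)^35 = 23.811.

23.81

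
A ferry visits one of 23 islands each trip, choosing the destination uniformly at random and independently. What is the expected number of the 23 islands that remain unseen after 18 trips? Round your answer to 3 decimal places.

For each island, P(unseen after 18) = (22/23)^18 = 0.4493.
By linearity of expectation, E[unseen] = 23·(22/23)^18 = 10.3332.

10.333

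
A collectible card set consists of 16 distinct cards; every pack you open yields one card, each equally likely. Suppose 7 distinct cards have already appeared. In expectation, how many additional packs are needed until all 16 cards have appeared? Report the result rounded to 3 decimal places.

45.263

The wait to go from k to k+1 distinct cards is geometric with mean 16/(16-k).
Sum over k = 7,...,15: E = 16/9 + 16/8 + 16/7 + ... + 16/2 + 16/1 = 45.2635.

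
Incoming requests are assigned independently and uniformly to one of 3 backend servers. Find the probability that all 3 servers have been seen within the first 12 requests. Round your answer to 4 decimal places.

0.9769

By inclusion–exclusion over which servers are missing,
P(all seen) = Σ_{j=0}^{3} (-1)^j C(3,j)((3-j)/3)^12
= 1.00000 - 0.02312 + 0.00001 - 0.00000
= 0.97688.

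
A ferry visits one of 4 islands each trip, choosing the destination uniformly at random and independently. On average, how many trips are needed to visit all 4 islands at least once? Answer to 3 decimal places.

8.333

Split into phases: going from k distinct to k+1 distinct takes on average 4/(4-k) trips.
E[T] = 4/4 + 4/3 + 4/2 + 4/1 = 4·H_{4}.
H_{4} = 2.0833, so E[T] = 8.3333.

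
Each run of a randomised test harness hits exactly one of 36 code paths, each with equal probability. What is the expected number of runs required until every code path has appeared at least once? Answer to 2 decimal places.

150.28

The wait to go from k to k+1 distinct code paths is geometric with mean 36/(36-k).
E[T] = 36/36 + 36/35 + 36/34 + ... + 36/2 + 36/1 = 36·H_{36}.
H_{36} = 4.175, so E[T] = 150.284.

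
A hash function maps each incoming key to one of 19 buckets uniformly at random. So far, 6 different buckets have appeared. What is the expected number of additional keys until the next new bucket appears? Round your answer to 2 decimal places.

Each key yields a new bucket with probability (19-6)/19 = 13/19, so the wait is geometric with mean 19/13.
E = 19/13 = 1.462.

1.46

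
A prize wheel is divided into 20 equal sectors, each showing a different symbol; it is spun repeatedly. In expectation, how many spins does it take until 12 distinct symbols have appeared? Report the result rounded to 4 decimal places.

Going from k to k+1 distinct takes a geometric number of spins with mean 20/(20-k).
Sum over k = 0,...,11: E = 20/20 + 20/19 + 20/18 + ... + 20/10 + 20/9 = 17.59765.

17.5977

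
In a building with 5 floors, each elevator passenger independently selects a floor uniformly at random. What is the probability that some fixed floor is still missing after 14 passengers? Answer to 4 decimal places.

Each passenger misses the fixed floor with probability (5-1)/5 = 4/5, independently.
P(still missing after 14) = (4/5)^14 = 0.04398.

0.0440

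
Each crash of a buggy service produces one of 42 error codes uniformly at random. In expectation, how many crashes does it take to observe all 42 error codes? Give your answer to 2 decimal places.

181.72

Split into phases: going from k distinct to k+1 distinct takes on average 42/(42-k) crashes.
E[T] = 42/42 + 42/41 + 42/40 + ... + 42/2 + 42/1 = 42·H_{42}.
H_{42} = 4.327, so E[T] = 181.723.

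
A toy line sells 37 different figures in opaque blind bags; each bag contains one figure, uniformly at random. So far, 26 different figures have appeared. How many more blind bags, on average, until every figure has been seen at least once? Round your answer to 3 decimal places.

111.735

From k distinct to k+1 distinct takes on average 37/(37-k) blind bags.
Sum over k = 26,...,36: E = 37/11 + 37/10 + 37/9 + ... + 37/2 + 37/1 = 111.7355.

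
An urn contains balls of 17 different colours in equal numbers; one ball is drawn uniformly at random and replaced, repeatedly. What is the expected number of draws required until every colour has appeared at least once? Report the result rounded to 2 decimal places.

The wait to go from k to k+1 distinct colours is geometric with mean 17/(17-k).
E[T] = 17/17 + 17/16 + 17/15 + ... + 17/2 + 17/1 = 17·H_{17}.
H_{17} = 3.440, so E[T] = 58.472.

58.47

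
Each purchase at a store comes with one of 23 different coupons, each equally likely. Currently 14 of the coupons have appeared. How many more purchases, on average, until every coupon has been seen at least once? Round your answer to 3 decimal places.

65.066

The wait to go from k to k+1 distinct coupons is geometric with mean 23/(23-k).
Sum over k = 14,...,22: E = 23/9 + 23/8 + 23/7 + ... + 23/2 + 23/1 = 65.0663.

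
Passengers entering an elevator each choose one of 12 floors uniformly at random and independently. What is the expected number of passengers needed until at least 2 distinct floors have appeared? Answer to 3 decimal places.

With k distinct floors already seen, the next new one arrives after an expected 12/(12-k) passengers.
Sum over k = 0,...,1: E = 12/12 + 12/11 = 2.0909.

2.091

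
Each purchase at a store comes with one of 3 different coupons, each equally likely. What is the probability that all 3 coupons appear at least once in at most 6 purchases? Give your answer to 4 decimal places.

0.7407

Let A_i be the event that coupon i is missing after 6 purchases. By inclusion–exclusion on the A_i,
P(all seen) = Σ_{j=0}^{3} (-1)^j C(3,j)((3-j)/3)^6
= 1.00000 - 0.26337 + 0.00412 - 0.00000
= 0.74074.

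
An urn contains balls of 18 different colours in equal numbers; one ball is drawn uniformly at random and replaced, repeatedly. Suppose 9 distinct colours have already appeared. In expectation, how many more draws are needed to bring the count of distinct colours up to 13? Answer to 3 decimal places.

With k distinct colours already seen, the next new one takes an expected 18/(18-k) draws.
Sum over k = 9,...,12: E = 18/9 + 18/8 + 18/7 + 18/6 = 9.8214.

9.821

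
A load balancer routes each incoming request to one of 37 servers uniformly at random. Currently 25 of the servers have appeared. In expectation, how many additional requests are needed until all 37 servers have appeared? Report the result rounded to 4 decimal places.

114.8188

From k distinct to k+1 distinct takes on average 37/(37-k) requests.
Sum over k = 25,...,36: E = 37/12 + 37/11 + 37/10 + ... + 37/2 + 37/1 = 114.81880.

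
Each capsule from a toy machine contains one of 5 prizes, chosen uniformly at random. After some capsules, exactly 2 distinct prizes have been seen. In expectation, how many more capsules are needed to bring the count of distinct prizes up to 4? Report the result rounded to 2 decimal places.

4.17

From k distinct to k+1 distinct takes on average 5/(5-k) capsules.
Sum over k = 2,...,3: E = 5/3 + 5/2 = 4.167.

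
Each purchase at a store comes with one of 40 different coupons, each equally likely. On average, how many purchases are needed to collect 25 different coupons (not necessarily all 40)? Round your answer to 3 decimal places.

38.413

Going from k to k+1 distinct takes a geometric number of purchases with mean 40/(40-k).
Sum over k = 0,...,24: E = 40/40 + 40/39 + 40/38 + ... + 40/17 + 40/16 = 38.4126.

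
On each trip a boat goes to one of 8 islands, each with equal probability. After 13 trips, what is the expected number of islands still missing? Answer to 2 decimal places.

1.41

For each island, P(unseen after 13) = (7/8)^13 = 0.176.
By linearity of expectation, E[unseen] = 8·(7/8)^13 = 1.410.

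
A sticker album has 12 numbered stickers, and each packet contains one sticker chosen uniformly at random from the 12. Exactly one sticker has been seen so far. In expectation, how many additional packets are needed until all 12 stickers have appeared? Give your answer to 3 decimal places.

With k distinct stickers already seen, the next new one takes an expected 12/(12-k) packets.
Sum over k = 1,...,11: E = 12/11 + 12/10 + 12/9 + ... + 12/2 + 12/1 = 36.2385.

36.239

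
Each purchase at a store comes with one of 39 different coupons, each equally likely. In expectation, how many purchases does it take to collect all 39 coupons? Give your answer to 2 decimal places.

165.89

The wait to go from k to k+1 distinct coupons is geometric with mean 39/(39-k).
E[T] = 39/39 + 39/38 + 39/37 + ... + 39/2 + 39/1 = 39·H_{39}.
H_{39} = 4.254, so E[T] = 165.888.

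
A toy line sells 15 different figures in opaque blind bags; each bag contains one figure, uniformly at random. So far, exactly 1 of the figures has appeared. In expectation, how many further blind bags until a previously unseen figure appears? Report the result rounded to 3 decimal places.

Each blind bag yields a new figure with probability (15-1)/15 = 14/15, so the wait is geometric with mean 15/14.
E = 15/14 = 1.0714.

1.071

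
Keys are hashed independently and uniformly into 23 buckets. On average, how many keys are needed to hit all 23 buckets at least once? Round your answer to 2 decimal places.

The wait to go from k to k+1 distinct buckets is geometric with mean 23/(23-k).
E[T] = 23/23 + 23/22 + 23/21 + ... + 23/2 + 23/1 = 23·H_{23}.
H_{23} = 3.734, so E[T] = 85.889.

85.89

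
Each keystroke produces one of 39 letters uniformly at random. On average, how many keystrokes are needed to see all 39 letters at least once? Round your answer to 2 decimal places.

165.89

The wait to go from k to k+1 distinct letters is geometric with mean 39/(39-k).
E[T] = 39/39 + 39/38 + 39/37 + ... + 39/2 + 39/1 = 39·H_{39}.
H_{39} = 4.254, so E[T] = 165.888.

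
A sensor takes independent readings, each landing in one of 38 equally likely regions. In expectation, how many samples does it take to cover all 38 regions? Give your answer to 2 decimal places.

160.66

Split into phases: going from k distinct to k+1 distinct takes on average 38/(38-k) samples.
E[T] = 38/38 + 38/37 + 38/36 + ... + 38/2 + 38/1 = 38·H_{38}.
H_{38} = 4.228, so E[T] = 160.660.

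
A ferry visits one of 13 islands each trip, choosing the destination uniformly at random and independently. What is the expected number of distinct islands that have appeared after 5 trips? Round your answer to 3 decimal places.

For each island, P(seen in 5 trips) = 1 - (12/13)^5 = 0.3298.
By linearity of expectation, E[distinct seen] = 13·(1 - (12/13)^5) = 4.2877.

4.288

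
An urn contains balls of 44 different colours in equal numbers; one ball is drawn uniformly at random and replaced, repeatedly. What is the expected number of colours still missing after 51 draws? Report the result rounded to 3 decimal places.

For each colour, P(unseen after 51) = (43/44)^51 = 0.3096.
By linearity of expectation, E[unseen] = 44·(43/44)^51 = 13.6225.

13.623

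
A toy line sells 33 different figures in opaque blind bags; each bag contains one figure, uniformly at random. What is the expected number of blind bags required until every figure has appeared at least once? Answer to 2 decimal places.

134.93

After k distinct figures have appeared, the next blind bag gives a new one with probability (33-k)/33, so the expected wait for the (k+1)-th is 33/(33-k).
E[T] = 33/33 + 33/32 + 33/31 + ... + 33/2 + 33/1 = 33·H_{33}.
H_{33} = 4.089, so E[T] = 134.930.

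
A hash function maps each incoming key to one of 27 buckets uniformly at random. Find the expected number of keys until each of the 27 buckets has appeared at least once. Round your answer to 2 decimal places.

Split into phases: going from k distinct to k+1 distinct takes on average 27/(27-k) keys.
E[T] = 27/27 + 27/26 + 27/25 + ... + 27/2 + 27/1 = 27·H_{27}.
H_{27} = 3.891, so E[T] = 105.069.

105.07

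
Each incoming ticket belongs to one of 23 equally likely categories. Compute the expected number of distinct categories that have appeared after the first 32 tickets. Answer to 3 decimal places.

For each category, P(seen in 32 tickets) = 1 - (22/23)^32 = 0.7589.
By linearity of expectation, E[distinct seen] = 23·(1 - (22/23)^32) = 17.4542.

17.454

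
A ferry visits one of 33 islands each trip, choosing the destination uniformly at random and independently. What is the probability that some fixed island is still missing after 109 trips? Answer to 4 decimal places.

0.0349

On each trip the fixed island fails to appear with probability 32/33.
P(still missing after 109) = (32/33)^109 = 0.03494.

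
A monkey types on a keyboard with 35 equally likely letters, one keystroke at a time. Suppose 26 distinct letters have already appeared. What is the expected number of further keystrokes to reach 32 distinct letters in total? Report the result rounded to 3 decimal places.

With k distinct letters already seen, the next new one takes an expected 35/(35-k) keystrokes.
Sum over k = 26,...,31: E = 35/9 + 35/8 + 35/7 + 35/6 + 35/5 + 35/4 = 34.8472.

34.847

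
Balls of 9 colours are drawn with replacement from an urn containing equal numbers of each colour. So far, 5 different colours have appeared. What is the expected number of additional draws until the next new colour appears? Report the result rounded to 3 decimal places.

Each draw yields a new colour with probability (9-5)/9 = 4/9, so the wait is geometric with mean 9/4.
E = 9/4 = 2.2500.

2.250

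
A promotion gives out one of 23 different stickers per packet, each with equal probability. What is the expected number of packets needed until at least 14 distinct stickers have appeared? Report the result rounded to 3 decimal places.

Going from k to k+1 distinct takes a geometric number of packets with mean 23/(23-k).
Sum over k = 0,...,13: E = 23/23 + 23/22 + 23/21 + ... + 23/11 + 23/10 = 20.8224.

20.822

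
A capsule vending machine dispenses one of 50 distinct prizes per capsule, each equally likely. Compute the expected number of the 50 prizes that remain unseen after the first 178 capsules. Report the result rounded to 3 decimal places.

1.372

For each prize, P(unseen after 178) = (49/50)^178 = 0.0274.
By linearity of expectation, E[unseen] = 50·(49/50)^178 = 1.3715.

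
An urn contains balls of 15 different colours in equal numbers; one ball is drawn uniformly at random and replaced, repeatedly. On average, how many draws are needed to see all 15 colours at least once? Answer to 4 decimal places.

After k distinct colours have appeared, the next draw gives a new one with probability (15-k)/15, so the expected wait for the (k+1)-th is 15/(15-k).
E[T] = 15/15 + 15/14 + 15/13 + ... + 15/2 + 15/1 = 15·H_{15}.
H_{15} = 3.31823, so E[T] = 49.77343.

49.7734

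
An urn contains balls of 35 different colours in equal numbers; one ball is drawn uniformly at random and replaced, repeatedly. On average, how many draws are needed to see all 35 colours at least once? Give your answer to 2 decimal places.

145.14

The wait to go from k to k+1 distinct colours is geometric with mean 35/(35-k).
E[T] = 35/35 + 35/34 + 35/33 + ... + 35/2 + 35/1 = 35·H_{35}.
H_{35} = 4.147, so E[T] = 145.137.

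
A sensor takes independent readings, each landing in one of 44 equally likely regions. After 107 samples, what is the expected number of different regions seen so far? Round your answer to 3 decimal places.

40.240

For each region, P(seen in 107 samples) = 1 - (43/44)^107 = 0.9146.
By linearity of expectation, E[distinct seen] = 44·(1 - (43/44)^107) = 40.2404.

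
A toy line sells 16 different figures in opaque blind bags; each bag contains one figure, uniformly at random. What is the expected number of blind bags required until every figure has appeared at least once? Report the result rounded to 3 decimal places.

After k distinct figures have appeared, the next blind bag gives a new one with probability (16-k)/16, so the expected wait for the (k+1)-th is 16/(16-k).
E[T] = 16/16 + 16/15 + 16/14 + ... + 16/2 + 16/1 = 16·H_{16}.
H_{16} = 3.3807, so E[T] = 54.0917.

54.092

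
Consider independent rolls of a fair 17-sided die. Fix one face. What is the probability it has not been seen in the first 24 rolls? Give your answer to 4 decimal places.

0.2334

Each roll misses the fixed face with probability (17-1)/17 = 16/17, independently.
P(still missing after 24) = (16/17)^24 = 0.23340.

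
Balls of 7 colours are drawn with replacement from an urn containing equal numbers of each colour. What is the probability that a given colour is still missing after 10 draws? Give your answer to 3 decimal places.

0.214

Each draw misses the fixed colour with probability (7-1)/7 = 6/7, independently.
P(still missing after 10) = (6/7)^10 = 0.2141.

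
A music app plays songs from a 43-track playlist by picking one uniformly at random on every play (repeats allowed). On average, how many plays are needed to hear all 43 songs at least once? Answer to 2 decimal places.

187.05

Split into phases: going from k distinct to k+1 distinct takes on average 43/(43-k) plays.
E[T] = 43/43 + 43/42 + 43/41 + ... + 43/2 + 43/1 = 43·H_{43}.
H_{43} = 4.350, so E[T] = 187.050.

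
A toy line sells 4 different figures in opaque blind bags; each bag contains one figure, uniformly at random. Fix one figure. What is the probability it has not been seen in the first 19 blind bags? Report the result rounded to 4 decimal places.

0.0042

Each blind bag misses the fixed figure with probability (4-1)/4 = 3/4, independently.
P(still missing after 19) = (3/4)^19 = 0.00423.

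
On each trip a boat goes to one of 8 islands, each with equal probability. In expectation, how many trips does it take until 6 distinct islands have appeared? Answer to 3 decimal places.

Going from k to k+1 distinct takes a geometric number of trips with mean 8/(8-k).
Sum over k = 0,...,5: E = 8/8 + 8/7 + 8/6 + 8/5 + 8/4 + 8/3 = 9.7429.

9.743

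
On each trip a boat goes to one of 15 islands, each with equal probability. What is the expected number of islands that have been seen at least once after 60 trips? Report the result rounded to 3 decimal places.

14.761

For each island, P(seen in 60 trips) = 1 - (14/15)^60 = 0.9841.
By linearity of expectation, E[distinct seen] = 15·(1 - (14/15)^60) = 14.7611.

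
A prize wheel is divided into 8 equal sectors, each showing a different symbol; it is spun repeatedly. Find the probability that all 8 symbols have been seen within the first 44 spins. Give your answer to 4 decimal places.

By inclusion–exclusion over which symbols are missing,
P(all seen) = Σ_{j=0}^{8} (-1)^j C(8,j)((8-j)/8)^44
= 1.00000 - 0.02246 + 0.00009 - 0.00000 + 0.00000 - 0.00000 + 0.00000 - 0.00000 + 0.00000
= 0.97763.

0.9776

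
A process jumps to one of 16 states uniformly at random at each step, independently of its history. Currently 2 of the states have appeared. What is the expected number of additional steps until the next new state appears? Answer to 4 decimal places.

The number of steps until the next new state is geometric with success probability 14/16, so its mean is 16/14.
E = 16/14 = 1.14286.

1.1429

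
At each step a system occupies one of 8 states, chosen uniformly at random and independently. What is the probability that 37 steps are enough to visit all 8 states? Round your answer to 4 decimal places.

Let A_i be the event that state i is missing after 37 steps. By inclusion–exclusion on the A_i,
P(all seen) = Σ_{j=0}^{8} (-1)^j C(8,j)((8-j)/8)^37
= 1.00000 - 0.05720 + 0.00067 - 0.00000 + 0.00000 - 0.00000 + 0.00000 - 0.00000 + 0.00000
= 0.94347.

0.9435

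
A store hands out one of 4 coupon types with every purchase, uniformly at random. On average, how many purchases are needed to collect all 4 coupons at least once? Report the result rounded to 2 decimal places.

8.33

After k distinct coupons have appeared, the next purchase gives a new one with probability (4-k)/4, so the expected wait for the (k+1)-th is 4/(4-k).
E[T] = 4/4 + 4/3 + 4/2 + 4/1 = 4·H_{4}.
H_{4} = 2.083, so E[T] = 8.333.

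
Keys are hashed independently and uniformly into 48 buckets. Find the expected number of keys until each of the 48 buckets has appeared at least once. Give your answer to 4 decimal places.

The wait to go from k to k+1 distinct buckets is geometric with mean 48/(48-k).
E[T] = 48/48 + 48/47 + 48/46 + ... + 48/2 + 48/1 = 48·H_{48}.
H_{48} = 4.45880, so E[T] = 214.02226.

214.0223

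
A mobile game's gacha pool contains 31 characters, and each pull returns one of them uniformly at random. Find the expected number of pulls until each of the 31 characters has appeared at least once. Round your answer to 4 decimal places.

124.8446

After k distinct characters have appeared, the next pull gives a new one with probability (31-k)/31, so the expected wait for the (k+1)-th is 31/(31-k).
E[T] = 31/31 + 31/30 + 31/29 + ... + 31/2 + 31/1 = 31·H_{31}.
H_{31} = 4.02725, so E[T] = 124.84460.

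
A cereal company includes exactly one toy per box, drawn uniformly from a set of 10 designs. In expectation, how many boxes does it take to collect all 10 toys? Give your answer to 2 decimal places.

The wait to go from k to k+1 distinct toys is geometric with mean 10/(10-k).
E[T] = 10/10 + 10/9 + 10/8 + ... + 10/2 + 10/1 = 10·H_{10}.
H_{10} = 2.929, so E[T] = 29.290.

29.29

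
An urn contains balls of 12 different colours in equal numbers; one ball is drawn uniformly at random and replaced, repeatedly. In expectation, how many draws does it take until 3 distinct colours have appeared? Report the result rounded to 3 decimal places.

3.291

Going from k to k+1 distinct takes a geometric number of draws with mean 12/(12-k).
Sum over k = 0,...,2: E = 12/12 + 12/11 + 12/10 = 3.2909.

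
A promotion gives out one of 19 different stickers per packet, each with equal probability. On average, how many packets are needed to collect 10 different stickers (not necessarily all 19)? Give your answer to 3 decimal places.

Going from k to k+1 distinct takes a geometric number of packets with mean 19/(19-k).
Sum over k = 0,...,9: E = 19/19 + 19/18 + 19/17 + ... + 19/11 + 19/10 = 13.6567.

13.657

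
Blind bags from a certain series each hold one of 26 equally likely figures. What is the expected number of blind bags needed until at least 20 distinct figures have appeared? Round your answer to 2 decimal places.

36.51

With k distinct figures already seen, the next new one arrives after an expected 26/(26-k) blind bags.
Sum over k = 0,...,19: E = 26/26 + 26/25 + 26/24 + ... + 26/8 + 26/7 = 36.515.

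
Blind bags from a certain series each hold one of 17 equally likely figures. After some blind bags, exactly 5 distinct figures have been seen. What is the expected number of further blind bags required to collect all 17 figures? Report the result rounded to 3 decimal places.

52.755

The wait to go from k to k+1 distinct figures is geometric with mean 17/(17-k).
Sum over k = 5,...,16: E = 17/12 + 17/11 + 17/10 + ... + 17/2 + 17/1 = 52.7546.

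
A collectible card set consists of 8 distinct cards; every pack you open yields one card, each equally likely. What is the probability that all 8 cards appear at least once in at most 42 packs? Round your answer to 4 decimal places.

0.9708

By inclusion–exclusion over which cards are missing,
P(all seen) = Σ_{j=0}^{8} (-1)^j C(8,j)((8-j)/8)^42
= 1.00000 - 0.02934 + 0.00016 - 0.00000 + 0.00000 - 0.00000 + 0.00000 - 0.00000 + 0.00000
= 0.97082.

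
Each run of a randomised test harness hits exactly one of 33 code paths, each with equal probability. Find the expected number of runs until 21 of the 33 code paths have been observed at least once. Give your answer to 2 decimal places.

Going from k to k+1 distinct takes a geometric number of runs with mean 33/(33-k).
Sum over k = 0,...,20: E = 33/33 + 33/32 + 33/31 + ... + 33/14 + 33/13 = 32.524.

32.52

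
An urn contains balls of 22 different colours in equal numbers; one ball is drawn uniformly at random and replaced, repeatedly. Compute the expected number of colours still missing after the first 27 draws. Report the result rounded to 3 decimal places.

6.265

For each colour, P(unseen after 27) = (21/22)^27 = 0.2848.
By linearity of expectation, E[unseen] = 22·(21/22)^27 = 6.2651.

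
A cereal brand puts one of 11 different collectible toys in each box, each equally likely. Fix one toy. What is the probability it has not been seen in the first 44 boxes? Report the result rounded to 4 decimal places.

0.0151

Each box misses the fixed toy with probability (11-1)/11 = 10/11, independently.
P(still missing after 44) = (10/11)^44 = 0.01509.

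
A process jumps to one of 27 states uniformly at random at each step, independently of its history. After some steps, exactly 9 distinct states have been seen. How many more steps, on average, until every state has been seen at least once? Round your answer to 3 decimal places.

The wait to go from k to k+1 distinct states is geometric with mean 27/(27-k).
Sum over k = 9,...,26: E = 27/18 + 27/17 + 27/16 + ... + 27/2 + 27/1 = 94.3679.

94.368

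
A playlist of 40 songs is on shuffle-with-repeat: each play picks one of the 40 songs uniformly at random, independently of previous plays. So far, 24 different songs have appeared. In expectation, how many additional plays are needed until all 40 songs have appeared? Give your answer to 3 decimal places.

135.229

From k distinct to k+1 distinct takes on average 40/(40-k) plays.
Sum over k = 24,...,39: E = 40/16 + 40/15 + 40/14 + ... + 40/2 + 40/1 = 135.2292.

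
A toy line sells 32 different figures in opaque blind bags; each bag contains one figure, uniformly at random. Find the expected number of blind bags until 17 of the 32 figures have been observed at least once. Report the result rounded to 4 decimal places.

With k distinct figures already seen, the next new one arrives after an expected 32/(32-k) blind bags.
Sum over k = 0,...,16: E = 32/32 + 32/31 + 32/30 + ... + 32/17 + 32/16 = 23.68852.

23.6885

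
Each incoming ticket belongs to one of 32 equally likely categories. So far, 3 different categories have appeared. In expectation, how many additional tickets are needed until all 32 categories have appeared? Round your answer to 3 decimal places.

With k distinct categories already seen, the next new one takes an expected 32/(32-k) tickets.
Sum over k = 3,...,31: E = 32/29 + 32/28 + 32/27 + ... + 32/2 + 32/1 = 126.7729.

126.773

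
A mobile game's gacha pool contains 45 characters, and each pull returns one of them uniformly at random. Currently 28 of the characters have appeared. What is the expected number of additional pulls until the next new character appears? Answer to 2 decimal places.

2.65

The number of pulls until the next new character is geometric with success probability 17/45, so its mean is 45/17.
E = 45/17 = 2.647.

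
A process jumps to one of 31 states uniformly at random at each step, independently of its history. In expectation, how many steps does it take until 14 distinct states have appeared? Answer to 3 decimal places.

18.218

With k distinct states already seen, the next new one arrives after an expected 31/(31-k) steps.
Sum over k = 0,...,13: E = 31/31 + 31/30 + 31/29 + ... + 31/19 + 31/18 = 18.2185.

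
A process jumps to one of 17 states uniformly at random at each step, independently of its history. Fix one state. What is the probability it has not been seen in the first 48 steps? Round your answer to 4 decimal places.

0.0545

Each step misses the fixed state with probability (17-1)/17 = 16/17, independently.
P(still missing after 48) = (16/17)^48 = 0.05448.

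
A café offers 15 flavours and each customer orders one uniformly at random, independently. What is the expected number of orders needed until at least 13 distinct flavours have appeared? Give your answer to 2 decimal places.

27.27

With k distinct flavours already seen, the next new one arrives after an expected 15/(15-k) orders.
Sum over k = 0,...,12: E = 15/15 + 15/14 + 15/13 + ... + 15/4 + 15/3 = 27.273.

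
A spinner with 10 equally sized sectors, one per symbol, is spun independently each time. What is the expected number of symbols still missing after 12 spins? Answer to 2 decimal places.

2.82

For each symbol, P(unseen after 12) = (9/10)^12 = 0.282.
By linearity of expectation, E[unseen] = 10·(9/10)^12 = 2.824.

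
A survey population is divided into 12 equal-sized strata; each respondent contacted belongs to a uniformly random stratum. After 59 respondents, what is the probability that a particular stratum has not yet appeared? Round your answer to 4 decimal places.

Each respondent misses the fixed stratum with probability (12-1)/12 = 11/12, independently.
P(still missing after 59) = (11/12)^59 = 0.00589.

0.0059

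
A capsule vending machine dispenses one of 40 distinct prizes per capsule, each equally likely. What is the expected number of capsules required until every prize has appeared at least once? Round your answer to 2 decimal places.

171.14

Split into phases: going from k distinct to k+1 distinct takes on average 40/(40-k) capsules.
E[T] = 40/40 + 40/39 + 40/38 + ... + 40/2 + 40/1 = 40·H_{40}.
H_{40} = 4.279, so E[T] = 171.142.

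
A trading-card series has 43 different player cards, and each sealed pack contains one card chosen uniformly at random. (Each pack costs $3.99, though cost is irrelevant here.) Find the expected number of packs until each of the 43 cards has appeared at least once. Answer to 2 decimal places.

187.05

After k distinct cards have appeared, the next pack gives a new one with probability (43-k)/43, so the expected wait for the (k+1)-th is 43/(43-k).
E[T] = 43/43 + 43/42 + 43/41 + ... + 43/2 + 43/1 = 43·H_{43}.
H_{43} = 4.350, so E[T] = 187.050.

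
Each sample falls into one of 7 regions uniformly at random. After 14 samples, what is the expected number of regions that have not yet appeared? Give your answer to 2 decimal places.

0.81

For each region, P(unseen after 14) = (6/7)^14 = 0.116.
By linearity of expectation, E[unseen] = 7·(6/7)^14 = 0.809.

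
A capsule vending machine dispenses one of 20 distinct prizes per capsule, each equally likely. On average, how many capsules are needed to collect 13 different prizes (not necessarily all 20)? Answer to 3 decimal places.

20.098

Going from k to k+1 distinct takes a geometric number of capsules with mean 20/(20-k).
Sum over k = 0,...,12: E = 20/20 + 20/19 + 20/18 + ... + 20/9 + 20/8 = 20.0977.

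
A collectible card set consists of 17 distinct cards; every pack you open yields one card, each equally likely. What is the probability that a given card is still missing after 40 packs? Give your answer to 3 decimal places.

Each pack misses the fixed card with probability (17-1)/17 = 16/17, independently.
P(still missing after 40) = (16/17)^40 = 0.0885.

0.088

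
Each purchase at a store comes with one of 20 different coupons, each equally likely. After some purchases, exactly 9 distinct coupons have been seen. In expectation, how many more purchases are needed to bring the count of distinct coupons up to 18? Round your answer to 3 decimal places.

From k distinct to k+1 distinct takes on average 20/(20-k) purchases.
Sum over k = 9,...,17: E = 20/11 + 20/10 + 20/9 + ... + 20/4 + 20/3 = 30.3975.

30.398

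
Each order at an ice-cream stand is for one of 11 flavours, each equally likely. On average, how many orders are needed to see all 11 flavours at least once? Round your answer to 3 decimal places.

33.219

Split into phases: going from k distinct to k+1 distinct takes on average 11/(11-k) orders.
E[T] = 11/11 + 11/10 + 11/9 + ... + 11/2 + 11/1 = 11·H_{11}.
H_{11} = 3.0199, so E[T] = 33.2187.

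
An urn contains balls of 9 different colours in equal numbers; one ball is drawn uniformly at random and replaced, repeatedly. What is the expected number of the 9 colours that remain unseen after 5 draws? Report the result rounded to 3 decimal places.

4.994

For each colour, P(unseen after 5) = (8/9)^5 = 0.5549.
By linearity of expectation, E[unseen] = 9·(8/9)^5 = 4.9944.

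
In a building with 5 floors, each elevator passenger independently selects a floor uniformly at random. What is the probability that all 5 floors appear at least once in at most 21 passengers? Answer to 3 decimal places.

Let A_i be the event that floor i is missing after 21 passengers. By inclusion–exclusion on the A_i,
P(all seen) = Σ_{j=0}^{5} (-1)^j C(5,j)((5-j)/5)^21
= 1.0000 - 0.0461 + 0.0002 - 0.0000 + 0.0000 - 0.0000
= 0.9541.

0.954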